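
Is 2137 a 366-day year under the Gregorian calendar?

No

2137 is not a leap year.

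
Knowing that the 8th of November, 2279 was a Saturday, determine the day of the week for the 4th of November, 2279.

Count forward from the earlier date (November 4, 2279) to the later (November 8, 2279):
Within November 2279: 8 − 4 = 4 days.
4 mod 7 = 4, so 4 days before Saturday is Tuesday.

Tuesday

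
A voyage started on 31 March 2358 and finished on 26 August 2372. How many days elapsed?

Day-of-year of March 31, 2358: 90.
Day-of-year of August 26, 2372: 239.
2358 has 365 days, so 365 − 90 = 275 days remain in 2358.
Full years 2359–2371: 10 common + 3 leap = 10×365 + 3×366 = 4748 days.
Total: 275 + 4748 + 239 = 5262 days.

5262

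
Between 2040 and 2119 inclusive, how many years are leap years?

Years divisible by 4: 2040, 2044, …, 2116 — 20 in all.
Of these, 2100 is divisible by 100 but not 400, so not leap.
Leap years: 20 − 1 = 19.

19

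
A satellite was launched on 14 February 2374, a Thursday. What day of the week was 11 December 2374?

February 2374: 28 − 14 = 14 days remain (2374 is not a leap year, so February has 28 days).
Then 9 full months totalling 275 days.
December 1–11, 2374: 11 days.
Total: 14 + 275 + 11 = 300 days.
300 mod 7 = 6, so 6 days after Thursday is Wednesday.

Wednesday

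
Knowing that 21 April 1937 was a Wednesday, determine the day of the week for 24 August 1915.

Count forward from the earlier date (August 24, 1915) to the later (April 21, 1937):
Day-of-year of August 24, 1915: 236.
Day-of-year of April 21, 1937: 111.
1915 has 365 days, so 365 − 236 = 129 days remain in 1915.
Full years 1916–1936: 15 common + 6 leap = 15×365 + 6×366 = 7671 days.
Total: 129 + 7671 + 111 = 7911 days.
7911 mod 7 = 1, so 1 day before Wednesday is Tuesday.

Tuesday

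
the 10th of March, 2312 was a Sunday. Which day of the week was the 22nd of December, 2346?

Sunday

From March 10, 2312 to March 10, 2346: 34 years, of which 8 contain a Feb 29 — 26×365 + 8×366 = 12418 days.
March 2346: 31 − 10 = 21 days remain.
Then April (30), May (31), June (30), July (31), August (31), September (30), October (31), November (30): 30 + 31 + 30 + 31 + 31 + 30 + 31 + 30 = 244 days.
December 1–22, 2346: 22 days.
Residual: 287 days.
Total: 12705 days.
12705 is a multiple of 7, so the 22nd of December, 2346 falls on the same weekday: Sunday.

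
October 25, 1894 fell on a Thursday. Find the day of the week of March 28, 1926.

From October 25, 1894 to October 25, 1925: 31 years, of which 7 contain a Feb 29 — 24×365 + 7×366 = 11322 days.
(1900 is not a leap year (divisible by 100 but not 400).)
October 1925: 31 − 25 = 6 days remain.
Then November (30), December (31), January (31), February 1926 (28): 30 + 31 + 31 + 28 = 120 days.
March 1–28, 1926: 28 days.
Residual: 154 days.
Total: 11476 days.
11476 mod 7 = 3, so 3 days after Thursday is Sunday.

Sunday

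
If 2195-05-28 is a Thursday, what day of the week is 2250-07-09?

Day-of-year of May 28, 2195: 148.
Day-of-year of July 9, 2250: 190.
2195 has 365 days, so 365 − 148 = 217 days remain in 2195.
Full years 2196–2249: 41 common + 13 leap = 41×365 + 13×366 = 19723 days.
Total: 217 + 19723 + 190 = 20130 days.
20130 mod 7 = 5, so 5 days after Thursday is Tuesday.

Tuesday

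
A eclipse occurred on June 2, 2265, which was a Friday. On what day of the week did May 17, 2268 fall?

Sunday

Day-of-year of June 2, 2265: 153.
Day-of-year of May 17, 2268: 138.
2265 has 365 days, so 365 − 153 = 212 days remain in 2265.
Full years: 2266: 365; 2267: 365. Sum = 730.
Total: 212 + 730 + 138 = 1080 days.
1080 mod 7 = 2, so 2 days after Friday is Sunday.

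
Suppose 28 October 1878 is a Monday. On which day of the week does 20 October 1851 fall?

Monday

Count forward from the earlier date (October 20, 1851) to the later (October 28, 1878):
Day-of-year of October 20, 1851: 293.
Day-of-year of October 28, 1878: 301.
1851 has 365 days, so 365 − 293 = 72 days remain in 1851.
Full years 1852–1877: 19 common + 7 leap = 19×365 + 7×366 = 9497 days.
Total: 72 + 9497 + 301 = 9870 days.
9870 is a multiple of 7, so 20 October 1851 falls on the same weekday: Monday.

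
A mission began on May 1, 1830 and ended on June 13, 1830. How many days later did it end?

May 1830: 31 − 1 = 30 days remain.
June 1–13, 1830: 13 days.
Total: 30 + 13 = 43 days.

43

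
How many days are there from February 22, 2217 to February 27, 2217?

5

Within February 2217: 27 − 22 = 5 days.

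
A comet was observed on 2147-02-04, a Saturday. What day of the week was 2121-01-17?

Count forward from the earlier date (January 17, 2121) to the later (February 4, 2147):
From January 17, 2121 to January 17, 2147: 26 years, of which 6 contain a Feb 29 — 20×365 + 6×366 = 9496 days.
January 2147: 31 − 17 = 14 days remain.
February 1–4, 2147: 4 days (2147 is not a leap year).
Residual: 18 days.
Total: 9514 days.
9514 mod 7 = 1, so 1 day before Saturday is Friday.

Friday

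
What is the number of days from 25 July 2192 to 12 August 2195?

1113

July 25, 2192 → July 25, 2193: 365 days.
July 25, 2193 → July 25, 2194: 365 days.
July 25, 2194 → July 25, 2195: 365 days.
July 2195: 31 − 25 = 6 days remain.
August 1–12, 2195: 12 days.
Residual: 18 days.
Total: 1113 days.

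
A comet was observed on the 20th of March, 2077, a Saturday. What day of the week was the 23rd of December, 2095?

Day-of-year of March 20, 2077: 79.
Day-of-year of December 23, 2095: 357.
2077 has 365 days, so 365 − 79 = 286 days remain in 2077.
Full years 2078–2094: 13 common + 4 leap = 13×365 + 4×366 = 6209 days.
Total: 286 + 6209 + 357 = 6852 days.
6852 mod 7 = 6, so 6 days after Saturday is Friday.

Friday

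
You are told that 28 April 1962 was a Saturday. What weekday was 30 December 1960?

Count forward from the earlier date (December 30, 1960) to the later (April 28, 1962):
December 1960: 31 − 30 = 1 day remains.
Then 15 full months totalling 455 days.
April 1–28, 1962: 28 days.
Total: 1 + 455 + 28 = 484 days.
484 mod 7 = 1, so 1 day before Saturday is Friday.

Friday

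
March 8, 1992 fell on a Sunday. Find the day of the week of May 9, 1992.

Saturday

March 1992: 31 − 8 = 23 days remain.
Then April (30): 30 days.
May 1–9, 1992: 9 days.
Total: 23 + 30 + 9 = 62 days.
62 mod 7 = 6, so 6 days after Sunday is Saturday.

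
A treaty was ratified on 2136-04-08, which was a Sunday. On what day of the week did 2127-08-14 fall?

Thursday

Count forward from the earlier date (August 14, 2127) to the later (April 8, 2136):
From August 14, 2127 to August 14, 2135: 8 years, of which 2 contain a Feb 29 — 6×365 + 2×366 = 2922 days.
August 2135: 31 − 14 = 17 days remain.
Then September (30), October (31), November (30), December (31), January (31), February 2136 (29), March (31): 30 + 31 + 30 + 31 + 31 + 29 + 31 = 213 days.
April 1–8, 2136: 8 days.
Residual: 238 days.
Total: 3160 days.
3160 mod 7 = 3, so 3 days before Sunday is Thursday.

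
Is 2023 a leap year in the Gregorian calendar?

2023 is not a leap year.

No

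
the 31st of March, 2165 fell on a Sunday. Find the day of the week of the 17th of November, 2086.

Count forward from the earlier date (November 17, 2086) to the later (March 31, 2165):
From November 17, 2086 to November 17, 2164: 78 years, of which 19 contain a Feb 29 — 59×365 + 19×366 = 28489 days.
(2100 is not a leap year (divisible by 100 but not 400).)
November 2164: 30 − 17 = 13 days remain.
Then December (31), January (31), February 2165 (28): 31 + 31 + 28 = 90 days.
March 1–31, 2165: 31 days.
Residual: 134 days.
Total: 28623 days.
28623 is a multiple of 7, so the 17th of November, 2086 falls on the same weekday: Sunday.

Sunday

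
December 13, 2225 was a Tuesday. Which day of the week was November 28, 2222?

Thursday

Count forward from the earlier date (November 28, 2222) to the later (December 13, 2225):
November 28, 2222 → November 28, 2223: 365 days.
November 28, 2223 → November 28, 2224: 366 days (2224 is a leap year).
November 28, 2224 → November 28, 2225: 365 days.
November 2225: 30 − 28 = 2 days remain.
December 1–13, 2225: 13 days.
Residual: 15 days.
Total: 1111 days.
1111 mod 7 = 5, so 5 days before Tuesday is Thursday.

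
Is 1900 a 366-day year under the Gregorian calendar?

No

1900 is not a leap year (divisible by 100 but not 400).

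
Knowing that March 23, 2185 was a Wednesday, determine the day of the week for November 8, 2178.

Count forward from the earlier date (November 8, 2178) to the later (March 23, 2185):
Day-of-year of November 8, 2178: 312.
Day-of-year of March 23, 2185: 82.
2178 has 365 days, so 365 − 312 = 53 days remain in 2178.
Full years: 2179: 365; 2180: 366; 2181: 365; 2182: 365; 2183: 365; 2184: 366. Sum = 2192.
Total: 53 + 2192 + 82 = 2327 days.
2327 mod 7 = 3, so 3 days before Wednesday is Sunday.

Sunday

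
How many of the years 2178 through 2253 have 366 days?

18

Years divisible by 4: 2180, 2184, …, 2252 — 19 in all.
Of these, 2200 is divisible by 100 but not 400, so not leap.
Leap years: 19 − 1 = 18.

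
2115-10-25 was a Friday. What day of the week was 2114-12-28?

Count forward from the earlier date (December 28, 2114) to the later (October 25, 2115):
December 2114: 31 − 28 = 3 days remain.
Then 9 full months totalling 273 days.
October 1–25, 2115: 25 days.
Residual: 301 days.
Total: 301 days.
301 is a multiple of 7, so 2114-12-28 falls on the same weekday: Friday.

Friday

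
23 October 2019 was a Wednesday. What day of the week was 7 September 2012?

Friday

Count forward from the earlier date (September 7, 2012) to the later (October 23, 2019):
Day-of-year of September 7, 2012: 251.
Day-of-year of October 23, 2019: 296.
2012 has 366 days, so 366 − 251 = 115 days remain in 2012.
Full years: 2013: 365; 2014: 365; 2015: 365; 2016: 366; 2017: 365; 2018: 365. Sum = 2191.
Total: 115 + 2191 + 296 = 2602 days.
2602 mod 7 = 5, so 5 days before Wednesday is Friday.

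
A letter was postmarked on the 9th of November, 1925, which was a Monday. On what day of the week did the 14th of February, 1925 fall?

Saturday

Count forward from the earlier date (February 14, 1925) to the later (November 9, 1925):
February 1925: 28 − 14 = 14 days remain (1925 is not a leap year, so February has 28 days).
Then March (31), April (30), May (31), June (30), July (31), August (31), September (30), October (31): 31 + 30 + 31 + 30 + 31 + 31 + 30 + 31 = 245 days.
November 1–9, 1925: 9 days.
Total: 14 + 245 + 9 = 268 days.
268 mod 7 = 2, so 2 days before Monday is Saturday.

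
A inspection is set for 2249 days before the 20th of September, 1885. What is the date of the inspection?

the 25th of July, 1879

Count 2249 days before September 20, 1885:
July 25, 1879 → July 25, 1880: 366 days (1880 is a leap year).
July 25, 1880 → July 25, 1881: 365 days.
July 25, 1881 → July 25, 1882: 365 days.
July 25, 1882 → July 25, 1883: 365 days.
July 25, 1883 → July 25, 1884: 366 days (1884 is a leap year).
July 25, 1884 → July 25, 1885: 365 days.
July 1885: 31 − 25 = 6 days remain.
Then August (31): 31 days.
September 1–20, 1885: 20 days.
Residual: 57 days.
Total: 2249 days.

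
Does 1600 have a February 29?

1600 is a leap year (divisible by 400).

Yes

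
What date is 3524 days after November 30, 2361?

July 25, 2371

Count 3524 days after November 30, 2361:
Day-of-year of November 30, 2361: 334.
Day-of-year of July 25, 2371: 206.
2361 has 365 days, so 365 − 334 = 31 days remain in 2361.
Full years 2362–2370: 7 common + 2 leap = 7×365 + 2×366 = 3287 days.
Total: 31 + 3287 + 206 = 3524 days.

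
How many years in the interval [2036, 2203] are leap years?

40

Years divisible by 4: 2036, 2040, …, 2200 — 42 in all.
Of these, 2100, 2200 are divisible by 100 but not 400, so not leap.
Leap years: 42 − 2 = 40.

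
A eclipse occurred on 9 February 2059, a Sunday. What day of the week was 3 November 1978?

Friday

Count forward from the earlier date (November 3, 1978) to the later (February 9, 2059):
From November 3, 1978 to November 3, 2058: 80 years, of which 20 contain a Feb 29 — 60×365 + 20×366 = 29220 days.
(2000 is a leap year (divisible by 400).)
November 2058: 30 − 3 = 27 days remain.
Then December (31), January (31): 31 + 31 = 62 days.
February 1–9, 2059: 9 days (2059 is not a leap year).
Residual: 98 days.
Total: 29318 days.
29318 mod 7 = 2, so 2 days before Sunday is Friday.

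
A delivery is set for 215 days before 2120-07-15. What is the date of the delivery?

2119-12-13

Count 215 days before July 15, 2120:
December 2119: 31 − 13 = 18 days remain.
Then January (31), February 2120 (29), March (31), April (30), May (31), June (30): 31 + 29 + 31 + 30 + 31 + 30 = 182 days.
July 1–15, 2120: 15 days.
Residual: 215 days.
Total: 215 days.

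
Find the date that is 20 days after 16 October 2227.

5 November 2227

Count 20 days after October 16, 2227:
October 2227: 31 − 16 = 15 days remain.
November 1–5, 2227: 5 days.
Total: 15 + 5 = 20 days.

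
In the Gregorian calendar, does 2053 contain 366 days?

2053 is not a leap year.

No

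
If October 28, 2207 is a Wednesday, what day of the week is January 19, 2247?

Tuesday

From October 28, 2207 to October 28, 2246: 39 years, of which 10 contain a Feb 29 — 29×365 + 10×366 = 14245 days.
October 2246: 31 − 28 = 3 days remain.
Then November (30), December (31): 30 + 31 = 61 days.
January 1–19, 2247: 19 days.
Residual: 83 days.
Total: 14328 days.
14328 mod 7 = 6, so 6 days after Wednesday is Tuesday.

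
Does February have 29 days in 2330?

2330 is not a leap year.

No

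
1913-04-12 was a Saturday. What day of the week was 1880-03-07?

Count forward from the earlier date (March 7, 1880) to the later (April 12, 1913):
Day-of-year of March 7, 1880: 67.
Day-of-year of April 12, 1913: 102.
1880 has 366 days, so 366 − 67 = 299 days remain in 1880.
Full years 1881–1912: 25 common + 7 leap = 25×365 + 7×366 = 11687 days.
Total: 299 + 11687 + 102 = 12088 days.
12088 mod 7 = 6, so 6 days before Saturday is Sunday.

Sunday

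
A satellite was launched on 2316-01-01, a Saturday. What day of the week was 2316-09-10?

Sunday

January 2316: 31 − 1 = 30 days remain.
Then February 2316 (29), March (31), April (30), May (31), June (30), July (31), August (31): 29 + 31 + 30 + 31 + 30 + 31 + 31 = 213 days.
September 1–10, 2316: 10 days.
Total: 30 + 213 + 10 = 253 days.
253 mod 7 = 1, so 1 day after Saturday is Sunday.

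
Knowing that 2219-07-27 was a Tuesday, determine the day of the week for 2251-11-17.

Day-of-year of July 27, 2219: 208.
Day-of-year of November 17, 2251: 321.
2219 has 365 days, so 365 − 208 = 157 days remain in 2219.
Full years 2220–2250: 23 common + 8 leap = 23×365 + 8×366 = 11323 days.
Total: 157 + 11323 + 321 = 11801 days.
11801 mod 7 = 6, so 6 days after Tuesday is Monday.

Monday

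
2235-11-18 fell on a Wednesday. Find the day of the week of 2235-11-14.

Saturday

Count forward from the earlier date (November 14, 2235) to the later (November 18, 2235):
Within November 2235: 18 − 14 = 4 days.
4 mod 7 = 4, so 4 days before Wednesday is Saturday.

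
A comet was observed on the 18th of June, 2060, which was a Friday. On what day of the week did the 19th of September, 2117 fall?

Day-of-year of June 18, 2060: 170.
Day-of-year of September 19, 2117: 262.
2060 has 366 days, so 366 − 170 = 196 days remain in 2060.
Full years 2061–2116: 43 common + 13 leap = 43×365 + 13×366 = 20453 days.
Total: 196 + 20453 + 262 = 20911 days.
20911 mod 7 = 2, so 2 days after Friday is Sunday.

Sunday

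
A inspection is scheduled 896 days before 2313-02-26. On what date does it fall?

2310-09-14

Count 896 days before February 26, 2313:
September 14, 2310 → September 14, 2311: 365 days.
September 14, 2311 → September 14, 2312: 366 days (2312 is a leap year).
September 2312: 30 − 14 = 16 days remain.
Then October (31), November (30), December (31), January (31): 31 + 30 + 31 + 31 = 123 days.
February 1–26, 2313: 26 days (2313 is not a leap year).
Residual: 165 days.
Total: 896 days.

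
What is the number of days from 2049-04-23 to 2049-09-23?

April 2049: 30 − 23 = 7 days remain.
Then May (31), June (30), July (31), August (31): 31 + 30 + 31 + 31 = 123 days.
September 1–23, 2049: 23 days.
Total: 7 + 123 + 23 = 153 days.

153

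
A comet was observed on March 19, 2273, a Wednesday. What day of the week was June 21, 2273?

March 2273: 31 − 19 = 12 days remain.
Then April (30), May (31): 30 + 31 = 61 days.
June 1–21, 2273: 21 days.
Total: 12 + 61 + 21 = 94 days.
94 mod 7 = 3, so 3 days after Wednesday is Saturday.

Saturday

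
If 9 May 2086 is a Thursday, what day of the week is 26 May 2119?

Friday

From May 9, 2086 to May 9, 2119: 33 years, of which 7 contain a Feb 29 — 26×365 + 7×366 = 12052 days.
(2100 is not a leap year (divisible by 100 but not 400).)
Within May 2119: 26 − 9 = 17 days.
Total: 12069 days.
12069 mod 7 = 1, so 1 day after Thursday is Friday.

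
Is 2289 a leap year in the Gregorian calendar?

2289 is not a leap year.

No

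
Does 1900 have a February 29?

No

1900 is not a leap year (divisible by 100 but not 400).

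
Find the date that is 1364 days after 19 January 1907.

14 October 1910

Count 1364 days after January 19, 1907:
Day-of-year of January 19, 1907: 19.
Day-of-year of October 14, 1910: 287.
1907 has 365 days, so 365 − 19 = 346 days remain in 1907.
Full years: 1908: 366; 1909: 365. Sum = 731.
Total: 346 + 731 + 287 = 1364 days.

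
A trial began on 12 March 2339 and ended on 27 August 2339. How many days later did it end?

March 2339: 31 − 12 = 19 days remain.
Then April (30), May (31), June (30), July (31): 30 + 31 + 30 + 31 = 122 days.
August 1–27, 2339: 27 days.
Total: 19 + 122 + 27 = 168 days.

168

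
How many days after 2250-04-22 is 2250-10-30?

191

April 2250: 30 − 22 = 8 days remain.
Then May (31), June (30), July (31), August (31), September (30): 31 + 30 + 31 + 31 + 30 = 153 days.
October 1–30, 2250: 30 days.
Total: 8 + 153 + 30 = 191 days.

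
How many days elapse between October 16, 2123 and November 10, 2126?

October 16, 2123 → October 16, 2124: 366 days (2124 is a leap year).
October 16, 2124 → October 16, 2125: 365 days.
October 16, 2125 → October 16, 2126: 365 days.
October 2126: 31 − 16 = 15 days remain.
November 1–10, 2126: 10 days.
Residual: 25 days.
Total: 1121 days.

1121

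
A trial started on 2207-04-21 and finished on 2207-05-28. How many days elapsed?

37

April 2207: 30 − 21 = 9 days remain.
May 1–28, 2207: 28 days.
Total: 9 + 28 = 37 days.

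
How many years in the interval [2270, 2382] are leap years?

Years divisible by 4: 2272, 2276, …, 2380 — 28 in all.
Of these, 2300 is divisible by 100 but not 400, so not leap.
Leap years: 28 − 1 = 27.

27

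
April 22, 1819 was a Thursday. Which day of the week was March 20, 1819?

Saturday

Count forward from the earlier date (March 20, 1819) to the later (April 22, 1819):
March 1819: 31 − 20 = 11 days remain.
April 1–22, 1819: 22 days.
Total: 11 + 22 = 33 days.
33 mod 7 = 5, so 5 days before Thursday is Saturday.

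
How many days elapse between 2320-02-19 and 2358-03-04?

13893

Day-of-year of February 19, 2320: 50.
Day-of-year of March 4, 2358: 63.
2320 has 366 days, so 366 − 50 = 316 days remain in 2320.
Full years 2321–2357: 28 common + 9 leap = 28×365 + 9×366 = 13514 days.
Total: 316 + 13514 + 63 = 13893 days.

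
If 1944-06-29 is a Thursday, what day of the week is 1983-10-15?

Saturday

Day-of-year of June 29, 1944: 181.
Day-of-year of October 15, 1983: 288.
1944 has 366 days, so 366 − 181 = 185 days remain in 1944.
Full years 1945–1982: 29 common + 9 leap = 29×365 + 9×366 = 13879 days.
Total: 185 + 13879 + 288 = 14352 days.
14352 mod 7 = 2, so 2 days after Thursday is Saturday.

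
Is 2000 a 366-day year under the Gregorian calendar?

Yes

2000 is a leap year (divisible by 400).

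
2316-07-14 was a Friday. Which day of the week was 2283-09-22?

Saturday

Count forward from the earlier date (September 22, 2283) to the later (July 14, 2316):
From September 22, 2283 to September 22, 2315: 32 years, of which 7 contain a Feb 29 — 25×365 + 7×366 = 11687 days.
(2300 is not a leap year (divisible by 100 but not 400).)
September 2315: 30 − 22 = 8 days remain.
Then 9 full months totalling 274 days.
July 1–14, 2316: 14 days.
Residual: 296 days.
Total: 11983 days.
11983 mod 7 = 6, so 6 days before Friday is Saturday.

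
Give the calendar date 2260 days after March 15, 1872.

May 23, 1878

Count 2260 days after March 15, 1872:
March 15, 1872 → March 15, 1873: 365 days.
March 15, 1873 → March 15, 1874: 365 days.
March 15, 1874 → March 15, 1875: 365 days.
March 15, 1875 → March 15, 1876: 366 days (1876 is a leap year).
March 15, 1876 → March 15, 1877: 365 days.
March 15, 1877 → March 15, 1878: 365 days.
March 1878: 31 − 15 = 16 days remain.
Then April (30): 30 days.
May 1–23, 1878: 23 days.
Residual: 69 days.
Total: 2260 days.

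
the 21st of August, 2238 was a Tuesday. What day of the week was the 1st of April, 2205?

Count forward from the earlier date (April 1, 2205) to the later (August 21, 2238):
From April 1, 2205 to April 1, 2238: 33 years, of which 8 contain a Feb 29 — 25×365 + 8×366 = 12053 days.
April 2238: 30 − 1 = 29 days remain.
Then May (31), June (30), July (31): 31 + 30 + 31 = 92 days.
August 1–21, 2238: 21 days.
Residual: 142 days.
Total: 12195 days.
12195 mod 7 = 1, so 1 day before Tuesday is Monday.

Monday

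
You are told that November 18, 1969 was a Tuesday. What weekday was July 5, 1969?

Count forward from the earlier date (July 5, 1969) to the later (November 18, 1969):
July 1969: 31 − 5 = 26 days remain.
Then August (31), September (30), October (31): 31 + 30 + 31 = 92 days.
November 1–18, 1969: 18 days.
Total: 26 + 92 + 18 = 136 days.
136 mod 7 = 3, so 3 days before Tuesday is Saturday.

Saturday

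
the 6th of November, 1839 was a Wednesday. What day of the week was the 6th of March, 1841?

Saturday

November 1839: 30 − 6 = 24 days remain.
Then 15 full months totalling 456 days.
March 1–6, 1841: 6 days.
Total: 24 + 456 + 6 = 486 days.
486 mod 7 = 3, so 3 days after Wednesday is Saturday.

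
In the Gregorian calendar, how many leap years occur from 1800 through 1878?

19

Years divisible by 4: 1800, 1804, …, 1876 — 20 in all.
Of these, 1800 is divisible by 100 but not 400, so not leap.
Leap years: 20 − 1 = 19.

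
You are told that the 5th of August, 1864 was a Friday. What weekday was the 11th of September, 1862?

Count forward from the earlier date (September 11, 1862) to the later (August 5, 1864):
September 1862: 30 − 11 = 19 days remain.
Then 22 full months totalling 670 days.
August 1–5, 1864: 5 days.
Total: 19 + 670 + 5 = 694 days.
694 mod 7 = 1, so 1 day before Friday is Thursday.

Thursday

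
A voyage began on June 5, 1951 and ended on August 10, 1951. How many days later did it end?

June 1951: 30 − 5 = 25 days remain.
Then July (31): 31 days.
August 1–10, 1951: 10 days.
Total: 25 + 31 + 10 = 66 days.

66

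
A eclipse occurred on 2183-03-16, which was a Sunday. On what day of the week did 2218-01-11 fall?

Day-of-year of March 16, 2183: 75.
Day-of-year of January 11, 2218: 11.
2183 has 365 days, so 365 − 75 = 290 days remain in 2183.
Full years 2184–2217: 26 common + 8 leap = 26×365 + 8×366 = 12418 days.
Total: 290 + 12418 + 11 = 12719 days.
12719 is a multiple of 7, so 2218-01-11 falls on the same weekday: Sunday.

Sunday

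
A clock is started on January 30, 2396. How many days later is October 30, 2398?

1004

January 30, 2396 → January 30, 2397: 366 days (2396 is a leap year).
January 30, 2397 → January 30, 2398: 365 days.
January 2398: 31 − 30 = 1 day remains.
Then February 2398 (28), March (31), April (30), May (31), June (30), July (31), August (31), September (30): 28 + 31 + 30 + 31 + 30 + 31 + 31 + 30 = 242 days.
October 1–30, 2398: 30 days.
Residual: 273 days.
Total: 1004 days.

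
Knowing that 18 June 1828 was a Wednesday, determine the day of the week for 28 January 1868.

Tuesday

From June 18, 1828 to June 18, 1867: 39 years, of which 9 contain a Feb 29 — 30×365 + 9×366 = 14244 days.
June 1867: 30 − 18 = 12 days remain.
Then July (31), August (31), September (30), October (31), November (30), December (31): 31 + 31 + 30 + 31 + 30 + 31 = 184 days.
January 1–28, 1868: 28 days.
Residual: 224 days.
Total: 14468 days.
14468 mod 7 = 6, so 6 days after Wednesday is Tuesday.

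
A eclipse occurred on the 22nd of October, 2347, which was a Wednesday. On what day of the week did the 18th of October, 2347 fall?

Saturday

Count forward from the earlier date (October 18, 2347) to the later (October 22, 2347):
Within October 2347: 22 − 18 = 4 days.
4 mod 7 = 4, so 4 days before Wednesday is Saturday.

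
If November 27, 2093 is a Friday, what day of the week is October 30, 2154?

Day-of-year of November 27, 2093: 331.
Day-of-year of October 30, 2154: 303.
2093 has 365 days, so 365 − 331 = 34 days remain in 2093.
Full years 2094–2153: 46 common + 14 leap = 46×365 + 14×366 = 21914 days.
Total: 34 + 21914 + 303 = 22251 days.
22251 mod 7 = 5, so 5 days after Friday is Wednesday.

Wednesday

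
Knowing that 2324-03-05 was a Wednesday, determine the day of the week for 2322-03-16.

Count forward from the earlier date (March 16, 2322) to the later (March 5, 2324):
March 2322: 31 − 16 = 15 days remain.
Then 23 full months totalling 700 days.
March 1–5, 2324: 5 days.
Total: 15 + 700 + 5 = 720 days.
720 mod 7 = 6, so 6 days before Wednesday is Thursday.

Thursday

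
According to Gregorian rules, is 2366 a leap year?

2366 is not a leap year.

No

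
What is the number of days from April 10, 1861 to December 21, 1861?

255

April 1861: 30 − 10 = 20 days remain.
Then May (31), June (30), July (31), August (31), September (30), October (31), November (30): 31 + 30 + 31 + 31 + 30 + 31 + 30 = 214 days.
December 1–21, 1861: 21 days.
Total: 20 + 214 + 21 = 255 days.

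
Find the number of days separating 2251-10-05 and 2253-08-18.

683

October 5, 2251 → October 5, 2252: 366 days (2252 is a leap year).
October 2252: 31 − 5 = 26 days remain.
Then 9 full months totalling 273 days.
August 1–18, 2253: 18 days.
Residual: 317 days.
Total: 683 days.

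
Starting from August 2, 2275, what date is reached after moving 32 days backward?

July 1, 2275

Count 32 days before August 2, 2275:
July 2275: 31 − 1 = 30 days remain.
August 1–2, 2275: 2 days.
Total: 30 + 2 = 32 days.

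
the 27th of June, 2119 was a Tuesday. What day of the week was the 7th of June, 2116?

Sunday

Count forward from the earlier date (June 7, 2116) to the later (June 27, 2119):
June 7, 2116 → June 7, 2117: 365 days.
June 7, 2117 → June 7, 2118: 365 days.
June 7, 2118 → June 7, 2119: 365 days.
Within June 2119: 27 − 7 = 20 days.
Total: 1115 days.
1115 mod 7 = 2, so 2 days before Tuesday is Sunday.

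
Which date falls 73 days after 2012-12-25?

2013-03-08

Count 73 days after December 25, 2012:
Day-of-year of December 25, 2012: 360.
Day-of-year of March 8, 2013: 67.
2012 has 366 days, so 366 − 360 = 6 days remain in 2012.
Total: 6 + 67 = 73 days.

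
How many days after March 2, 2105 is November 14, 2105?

March 2105: 31 − 2 = 29 days remain.
Then April (30), May (31), June (30), July (31), August (31), September (30), October (31): 30 + 31 + 30 + 31 + 31 + 30 + 31 = 214 days.
November 1–14, 2105: 14 days.
Total: 29 + 214 + 14 = 257 days.

257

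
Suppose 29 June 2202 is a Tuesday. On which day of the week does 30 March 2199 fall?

Count forward from the earlier date (March 30, 2199) to the later (June 29, 2202):
Day-of-year of March 30, 2199: 89.
Day-of-year of June 29, 2202: 180.
2199 has 365 days, so 365 − 89 = 276 days remain in 2199.
Full years: 2200: 365; 2201: 365. Sum = 730.
Total: 276 + 730 + 180 = 1186 days.
1186 mod 7 = 3, so 3 days before Tuesday is Saturday.

Saturday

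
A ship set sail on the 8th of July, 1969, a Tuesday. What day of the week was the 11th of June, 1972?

Day-of-year of July 8, 1969: 189.
Day-of-year of June 11, 1972: 163.
1969 has 365 days, so 365 − 189 = 176 days remain in 1969.
Full years: 1970: 365; 1971: 365. Sum = 730.
Total: 176 + 730 + 163 = 1069 days.
1069 mod 7 = 5, so 5 days after Tuesday is Sunday.

Sunday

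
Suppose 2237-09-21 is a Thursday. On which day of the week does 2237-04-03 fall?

Monday

Count forward from the earlier date (April 3, 2237) to the later (September 21, 2237):
April 2237: 30 − 3 = 27 days remain.
Then May (31), June (30), July (31), August (31): 31 + 30 + 31 + 31 = 123 days.
September 1–21, 2237: 21 days.
Total: 27 + 123 + 21 = 171 days.
171 mod 7 = 3, so 3 days before Thursday is Monday.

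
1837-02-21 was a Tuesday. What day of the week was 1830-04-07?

Wednesday

Count forward from the earlier date (April 7, 1830) to the later (February 21, 1837):
Day-of-year of April 7, 1830: 97.
Day-of-year of February 21, 1837: 52.
1830 has 365 days, so 365 − 97 = 268 days remain in 1830.
Full years: 1831: 365; 1832: 366; 1833: 365; 1834: 365; 1835: 365; 1836: 366. Sum = 2192.
Total: 268 + 2192 + 52 = 2512 days.
2512 mod 7 = 6, so 6 days before Tuesday is Wednesday.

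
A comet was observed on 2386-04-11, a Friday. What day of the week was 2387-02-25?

Wednesday

April 2386: 30 − 11 = 19 days remain.
Then 9 full months totalling 276 days.
February 1–25, 2387: 25 days (2387 is not a leap year).
Total: 19 + 276 + 25 = 320 days.
320 mod 7 = 5, so 5 days after Friday is Wednesday.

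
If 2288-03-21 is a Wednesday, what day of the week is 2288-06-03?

March 2288: 31 − 21 = 10 days remain.
Then April (30), May (31): 30 + 31 = 61 days.
June 1–3, 2288: 3 days.
Total: 10 + 61 + 3 = 74 days.
74 mod 7 = 4, so 4 days after Wednesday is Sunday.

Sunday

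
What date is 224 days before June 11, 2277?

October 30, 2276

Count 224 days before June 11, 2277:
October 2276: 31 − 30 = 1 day remains.
Then November (30), December (31), January (31), February 2277 (28), March (31), April (30), May (31): 30 + 31 + 31 + 28 + 31 + 30 + 31 = 212 days.
June 1–11, 2277: 11 days.
Residual: 224 days.
Total: 224 days.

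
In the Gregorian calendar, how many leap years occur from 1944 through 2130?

46

Years divisible by 4: 1944, 1948, …, 2128 — 47 in all.
Of these, 2100 is divisible by 100 but not 400, so not leap.
2000 is divisible by 400, so still leap.
Leap years: 47 − 1 = 46.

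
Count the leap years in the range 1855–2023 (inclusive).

41

Years divisible by 4: 1856, 1860, …, 2020 — 42 in all.
Of these, 1900 is divisible by 100 but not 400, so not leap.
2000 is divisible by 400, so still leap.
Leap years: 42 − 1 = 41.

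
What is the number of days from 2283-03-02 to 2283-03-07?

5

Within March 2283: 7 − 2 = 5 days.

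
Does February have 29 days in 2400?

Yes

2400 is a leap year (divisible by 400).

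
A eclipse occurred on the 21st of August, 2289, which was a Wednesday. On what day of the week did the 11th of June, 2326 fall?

Friday

From August 21, 2289 to August 21, 2325: 36 years, of which 8 contain a Feb 29 — 28×365 + 8×366 = 13148 days.
(2300 is not a leap year (divisible by 100 but not 400).)
August 2325: 31 − 21 = 10 days remain.
Then 9 full months totalling 273 days.
June 1–11, 2326: 11 days.
Residual: 294 days.
Total: 13442 days.
13442 mod 7 = 2, so 2 days after Wednesday is Friday.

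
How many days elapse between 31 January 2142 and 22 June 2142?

142

January 2142: 31 − 31 = 0 days remain.
Then February 2142 (28), March (31), April (30), May (31): 28 + 31 + 30 + 31 = 120 days.
June 1–22, 2142: 22 days.
Total: 0 + 120 + 22 = 142 days.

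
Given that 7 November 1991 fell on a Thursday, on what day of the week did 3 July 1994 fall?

November 7, 1991 → November 7, 1992: 366 days (1992 is a leap year).
November 7, 1992 → November 7, 1993: 365 days.
November 1993: 30 − 7 = 23 days remain.
Then December (31), January (31), February 1994 (28), March (31), April (30), May (31), June (30): 31 + 31 + 28 + 31 + 30 + 31 + 30 = 212 days.
July 1–3, 1994: 3 days.
Residual: 238 days.
Total: 969 days.
969 mod 7 = 3, so 3 days after Thursday is Sunday.

Sunday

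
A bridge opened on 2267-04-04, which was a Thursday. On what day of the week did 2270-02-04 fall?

April 4, 2267 → April 4, 2268: 366 days (2268 is a leap year).
April 4, 2268 → April 4, 2269: 365 days.
April 2269: 30 − 4 = 26 days remain.
Then 9 full months totalling 276 days.
February 1–4, 2270: 4 days (2270 is not a leap year).
Residual: 306 days.
Total: 1037 days.
1037 mod 7 = 1, so 1 day after Thursday is Friday.

Friday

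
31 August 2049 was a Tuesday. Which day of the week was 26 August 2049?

Thursday

Count forward from the earlier date (August 26, 2049) to the later (August 31, 2049):
Within August 2049: 31 − 26 = 5 days.
5 mod 7 = 5, so 5 days before Tuesday is Thursday.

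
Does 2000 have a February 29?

Yes

2000 is a leap year (divisible by 400).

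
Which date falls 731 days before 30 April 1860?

30 April 1858

Count 731 days before April 30, 1860:
April 30, 1858 → April 30, 1859: 365 days.
April 30, 1859 → April 30, 1860: 366 days (1860 is a leap year).
Total: 731 days.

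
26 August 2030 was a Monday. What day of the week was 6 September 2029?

Count forward from the earlier date (September 6, 2029) to the later (August 26, 2030):
Day-of-year of September 6, 2029: 249.
Day-of-year of August 26, 2030: 238.
2029 has 365 days, so 365 − 249 = 116 days remain in 2029.
Total: 116 + 238 = 354 days.
354 mod 7 = 4, so 4 days before Monday is Thursday.

Thursday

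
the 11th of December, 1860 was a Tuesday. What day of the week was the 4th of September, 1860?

Tuesday

Count forward from the earlier date (September 4, 1860) to the later (December 11, 1860):
September 1860: 30 − 4 = 26 days remain.
Then October (31), November (30): 31 + 30 = 61 days.
December 1–11, 1860: 11 days.
Total: 26 + 61 + 11 = 98 days.
98 is a multiple of 7, so the 4th of September, 1860 falls on the same weekday: Tuesday.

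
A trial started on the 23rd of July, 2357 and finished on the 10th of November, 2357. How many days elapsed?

July 2357: 31 − 23 = 8 days remain.
Then August (31), September (30), October (31): 31 + 30 + 31 = 92 days.
November 1–10, 2357: 10 days.
Total: 8 + 92 + 10 = 110 days.

110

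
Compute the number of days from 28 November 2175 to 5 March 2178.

828

Day-of-year of November 28, 2175: 332.
Day-of-year of March 5, 2178: 64.
2175 has 365 days, so 365 − 332 = 33 days remain in 2175.
Full years: 2176: 366; 2177: 365. Sum = 731.
Total: 33 + 731 + 64 = 828 days.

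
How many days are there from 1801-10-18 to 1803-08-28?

Day-of-year of October 18, 1801: 291.
Day-of-year of August 28, 1803: 240.
1801 has 365 days, so 365 − 291 = 74 days remain in 1801.
Full years: 1802: 365. Sum = 365.
Total: 74 + 365 + 240 = 679 days.

679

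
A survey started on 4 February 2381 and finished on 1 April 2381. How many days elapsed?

56

February 2381: 28 − 4 = 24 days remain (2381 is not a leap year, so February has 28 days).
Then March (31): 31 days.
April 1, 2381: 1 day.
Total: 24 + 31 + 1 = 56 days.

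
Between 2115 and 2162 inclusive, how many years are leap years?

Years divisible by 4 in [2115, 2162]: 2116, 2120, 2124, 2128, 2132, 2136, 2140, 2144, 2148, 2152, 2156, 2160.
No century exceptions apply. Count: 12.

12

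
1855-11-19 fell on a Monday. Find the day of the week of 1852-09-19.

Count forward from the earlier date (September 19, 1852) to the later (November 19, 1855):
Day-of-year of September 19, 1852: 263.
Day-of-year of November 19, 1855: 323.
1852 has 366 days, so 366 − 263 = 103 days remain in 1852.
Full years: 1853: 365; 1854: 365. Sum = 730.
Total: 103 + 730 + 323 = 1156 days.
1156 mod 7 = 1, so 1 day before Monday is Sunday.

Sunday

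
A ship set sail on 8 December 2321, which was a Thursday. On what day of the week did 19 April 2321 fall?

Tuesday

Count forward from the earlier date (April 19, 2321) to the later (December 8, 2321):
April 2321: 30 − 19 = 11 days remain.
Then May (31), June (30), July (31), August (31), September (30), October (31), November (30): 31 + 30 + 31 + 31 + 30 + 31 + 30 = 214 days.
December 1–8, 2321: 8 days.
Total: 11 + 214 + 8 = 233 days.
233 mod 7 = 2, so 2 days before Thursday is Tuesday.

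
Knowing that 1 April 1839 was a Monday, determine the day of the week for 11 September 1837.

Count forward from the earlier date (September 11, 1837) to the later (April 1, 1839):
September 11, 1837 → September 11, 1838: 365 days.
September 1838: 30 − 11 = 19 days remain.
Then October (31), November (30), December (31), January (31), February 1839 (28), March (31): 31 + 30 + 31 + 31 + 28 + 31 = 182 days.
April 1, 1839: 1 day.
Residual: 202 days.
Total: 567 days.
567 is a multiple of 7, so 11 September 1837 falls on the same weekday: Monday.

Monday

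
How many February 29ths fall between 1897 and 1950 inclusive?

12

Years divisible by 4: 1900, 1904, …, 1948 — 13 in all.
Of these, 1900 is divisible by 100 but not 400, so not leap.
Leap years: 13 − 1 = 12.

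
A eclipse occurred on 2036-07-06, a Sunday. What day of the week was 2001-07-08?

Count forward from the earlier date (July 8, 2001) to the later (July 6, 2036):
From July 8, 2001 to July 8, 2035: 34 years, of which 8 contain a Feb 29 — 26×365 + 8×366 = 12418 days.
July 2035: 31 − 8 = 23 days remain.
Then 11 full months totalling 335 days.
July 1–6, 2036: 6 days.
Residual: 364 days.
Total: 12782 days.
12782 is a multiple of 7, so 2001-07-08 falls on the same weekday: Sunday.

Sunday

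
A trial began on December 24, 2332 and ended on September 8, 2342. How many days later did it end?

Day-of-year of December 24, 2332: 359.
Day-of-year of September 8, 2342: 251.
2332 has 366 days, so 366 − 359 = 7 days remain in 2332.
Full years 2333–2341: 7 common + 2 leap = 7×365 + 2×366 = 3287 days.
Total: 7 + 3287 + 251 = 3545 days.

3545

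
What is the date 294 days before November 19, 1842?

January 29, 1842

Count 294 days before November 19, 1842:
January 1842: 31 − 29 = 2 days remain.
Then 9 full months totalling 273 days.
November 1–19, 1842: 19 days.
Total: 2 + 273 + 19 = 294 days.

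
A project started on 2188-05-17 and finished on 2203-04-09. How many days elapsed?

Day-of-year of May 17, 2188: 138.
Day-of-year of April 9, 2203: 99.
2188 has 366 days, so 366 − 138 = 228 days remain in 2188.
Full years 2189–2202: 12 common + 2 leap = 12×365 + 2×366 = 5112 days.
Total: 228 + 5112 + 99 = 5439 days.

5439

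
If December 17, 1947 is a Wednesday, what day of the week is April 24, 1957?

Wednesday

Day-of-year of December 17, 1947: 351.
Day-of-year of April 24, 1957: 114.
1947 has 365 days, so 365 − 351 = 14 days remain in 1947.
Full years 1948–1956: 6 common + 3 leap = 6×365 + 3×366 = 3288 days.
Total: 14 + 3288 + 114 = 3416 days.
3416 is a multiple of 7, so April 24, 1957 falls on the same weekday: Wednesday.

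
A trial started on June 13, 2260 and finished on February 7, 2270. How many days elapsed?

Day-of-year of June 13, 2260: 165.
Day-of-year of February 7, 2270: 38.
2260 has 366 days, so 366 − 165 = 201 days remain in 2260.
Full years 2261–2269: 7 common + 2 leap = 7×365 + 2×366 = 3287 days.
Total: 201 + 3287 + 38 = 3526 days.

3526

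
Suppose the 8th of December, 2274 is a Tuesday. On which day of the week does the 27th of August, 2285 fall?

From December 8, 2274 to December 8, 2284: 10 years, of which 3 contain a Feb 29 — 7×365 + 3×366 = 3653 days.
December 2284: 31 − 8 = 23 days remain.
Then January (31), February 2285 (28), March (31), April (30), May (31), June (30), July (31): 31 + 28 + 31 + 30 + 31 + 30 + 31 = 212 days.
August 1–27, 2285: 27 days.
Residual: 262 days.
Total: 3915 days.
3915 mod 7 = 2, so 2 days after Tuesday is Thursday.

Thursday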